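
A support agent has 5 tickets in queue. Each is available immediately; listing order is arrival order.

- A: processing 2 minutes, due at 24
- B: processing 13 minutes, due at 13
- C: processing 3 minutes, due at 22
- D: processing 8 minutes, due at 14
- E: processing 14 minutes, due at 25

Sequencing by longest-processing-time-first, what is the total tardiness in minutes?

67

LPT (decreasing processing time): E B D C A.
E: 0→14, due 25, tardiness 0
B: 14→27, due 13, tardiness 14
D: 27→35, due 14, tardiness 21
C: 35→38, due 22, tardiness 16
A: 38→40, due 24, tardiness 16
Sum = 0+14+21+16+16 = 67.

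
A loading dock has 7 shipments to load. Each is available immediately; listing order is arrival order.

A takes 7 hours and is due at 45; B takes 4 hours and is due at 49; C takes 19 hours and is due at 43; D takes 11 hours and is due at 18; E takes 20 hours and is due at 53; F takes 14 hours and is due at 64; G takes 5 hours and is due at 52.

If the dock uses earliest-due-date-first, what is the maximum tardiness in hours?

16

EDD (increasing due date): D C A B G E F.
D: 0→11, due 18, tardiness 0
C: 11→30, due 43, tardiness 0
A: 30→37, due 45, tardiness 0
B: 37→41, due 49, tardiness 0
G: 41→46, due 52, tardiness 0
E: 46→66, due 53, tardiness 13
F: 66→80, due 64, tardiness 16
Maximum = 16.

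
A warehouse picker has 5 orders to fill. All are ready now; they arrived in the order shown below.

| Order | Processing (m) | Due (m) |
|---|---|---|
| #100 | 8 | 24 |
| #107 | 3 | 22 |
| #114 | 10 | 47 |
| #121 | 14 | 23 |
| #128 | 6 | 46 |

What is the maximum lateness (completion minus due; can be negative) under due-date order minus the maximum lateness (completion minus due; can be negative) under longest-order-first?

EDD (increasing due date): #107 #121 #100 #128 #114.
#107: 0→3, due 22, lateness -19
#121: 3→17, due 23, lateness -6
#100: 17→25, due 24, lateness 1
#128: 25→31, due 46, lateness -15
#114: 31→41, due 47, lateness -6
Maximum = 1.
LPT (decreasing processing time): #121 #114 #100 #128 #107.
#121: 0→14, due 23, lateness -9
#114: 14→24, due 47, lateness -23
#100: 24→32, due 24, lateness 8
#128: 32→38, due 46, lateness -8
#107: 38→41, due 22, lateness 19
Maximum = 19.
Difference = 1 − 19 = -18.

-18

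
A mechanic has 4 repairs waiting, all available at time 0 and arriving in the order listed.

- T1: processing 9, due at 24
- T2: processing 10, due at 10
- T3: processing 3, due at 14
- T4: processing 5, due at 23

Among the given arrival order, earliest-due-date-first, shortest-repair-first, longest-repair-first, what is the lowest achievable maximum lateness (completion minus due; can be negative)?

3

FIFO (arrival order): T1 T2 T3 T4.
T1: 0→9, due 24, lateness -15
T2: 9→19, due 10, lateness 9
T3: 19→22, due 14, lateness 8
T4: 22→27, due 23, lateness 4
Maximum = 9.
EDD (increasing due date): T2 T3 T4 T1.
T2: 0→10, due 10, lateness 0
T3: 10→13, due 14, lateness -1
T4: 13→18, due 23, lateness -5
T1: 18→27, due 24, lateness 3
Maximum = 3.
SPT (increasing processing time): T3 T4 T1 T2.
T3: 0→3, due 14, lateness -11
T4: 3→8, due 23, lateness -15
T1: 8→17, due 24, lateness -7
T2: 17→27, due 10, lateness 17
Maximum = 17.
LPT (decreasing processing time): T2 T1 T4 T3.
T2: 0→10, due 10, lateness 0
T1: 10→19, due 24, lateness -5
T4: 19→24, due 23, lateness 1
T3: 24→27, due 14, lateness 13
Maximum = 13.
FIFO 9, EDD 3, SPT 17, LPT 13 → minimum 3.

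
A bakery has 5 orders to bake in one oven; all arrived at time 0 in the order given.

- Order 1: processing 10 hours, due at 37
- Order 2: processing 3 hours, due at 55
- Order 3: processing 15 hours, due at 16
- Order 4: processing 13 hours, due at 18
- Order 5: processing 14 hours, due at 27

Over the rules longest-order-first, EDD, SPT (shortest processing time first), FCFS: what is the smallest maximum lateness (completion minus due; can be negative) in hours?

LPT (decreasing processing time): Order 3 Order 5 Order 4 Order 1 Order 2.
Order 3: 0→15, due 16, lateness -1
Order 5: 15→29, due 27, lateness 2
Order 4: 29→42, due 18, lateness 24
Order 1: 42→52, due 37, lateness 15
Order 2: 52→55, due 55, lateness 0
Maximum = 24.
EDD (increasing due date): Order 3 Order 4 Order 5 Order 1 Order 2.
Order 3: 0→15, due 16, lateness -1
Order 4: 15→28, due 18, lateness 10
Order 5: 28→42, due 27, lateness 15
Order 1: 42→52, due 37, lateness 15
Order 2: 52→55, due 55, lateness 0
Maximum = 15.
SPT (increasing processing time): Order 2 Order 1 Order 4 Order 5 Order 3.
Order 2: 0→3, due 55, lateness -52
Order 1: 3→13, due 37, lateness -24
Order 4: 13→26, due 18, lateness 8
Order 5: 26→40, due 27, lateness 13
Order 3: 40→55, due 16, lateness 39
Maximum = 39.
FIFO (arrival order): Order 1 Order 2 Order 3 Order 4 Order 5.
Order 1: 0→10, due 37, lateness -27
Order 2: 10→13, due 55, lateness -42
Order 3: 13→28, due 16, lateness 12
Order 4: 28→41, due 18, lateness 23
Order 5: 41→55, due 27, lateness 28
Maximum = 28.
LPT 24, EDD 15, SPT 39, FIFO 28 → minimum 15.

15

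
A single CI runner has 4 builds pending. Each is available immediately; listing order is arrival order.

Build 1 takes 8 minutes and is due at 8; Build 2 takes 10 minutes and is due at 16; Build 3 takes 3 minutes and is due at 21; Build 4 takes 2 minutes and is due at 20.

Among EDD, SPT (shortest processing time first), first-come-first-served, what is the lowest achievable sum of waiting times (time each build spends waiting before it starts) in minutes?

20

EDD (increasing due date): Build 1 Build 2 Build 4 Build 3.
Build 1: waits 0, runs 0→8
Build 2: waits 8, runs 8→18
Build 4: waits 18, runs 18→20
Build 3: waits 20, runs 20→23
Sum = 0+8+18+20 = 46.
SPT (increasing processing time): Build 4 Build 3 Build 1 Build 2.
Build 4: waits 0, runs 0→2
Build 3: waits 2, runs 2→5
Build 1: waits 5, runs 5→13
Build 2: waits 13, runs 13→23
Sum = 0+2+5+13 = 20.
FIFO (arrival order): Build 1 Build 2 Build 3 Build 4.
Build 1: waits 0, runs 0→8
Build 2: waits 8, runs 8→18
Build 3: waits 18, runs 18→21
Build 4: waits 21, runs 21→23
Sum = 0+8+18+21 = 47.
EDD 46, SPT 20, FIFO 47 → minimum 20.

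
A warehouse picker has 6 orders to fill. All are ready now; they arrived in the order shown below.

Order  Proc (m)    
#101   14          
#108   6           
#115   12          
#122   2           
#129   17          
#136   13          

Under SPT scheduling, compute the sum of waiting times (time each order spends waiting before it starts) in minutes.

SPT (increasing processing time): #122 #108 #115 #136 #101 #129.
#122: waits 0, runs 0→2
#108: waits 2, runs 2→8
#115: waits 8, runs 8→20
#136: waits 20, runs 20→33
#101: waits 33, runs 33→47
#129: waits 47, runs 47→64
Sum = 0+2+8+20+33+47 = 110.

110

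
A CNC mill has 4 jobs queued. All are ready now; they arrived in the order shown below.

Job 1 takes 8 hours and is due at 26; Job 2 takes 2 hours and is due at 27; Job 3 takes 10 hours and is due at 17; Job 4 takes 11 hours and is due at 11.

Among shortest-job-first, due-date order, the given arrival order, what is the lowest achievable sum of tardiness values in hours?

SPT (increasing processing time): Job 2 Job 1 Job 3 Job 4.
Job 2: 0→2, due 27, tardiness 0
Job 1: 2→10, due 26, tardiness 0
Job 3: 10→20, due 17, tardiness 3
Job 4: 20→31, due 11, tardiness 20
Sum = 0+0+3+20 = 23.
EDD (increasing due date): Job 4 Job 3 Job 1 Job 2.
Job 4: 0→11, due 11, tardiness 0
Job 3: 11→21, due 17, tardiness 4
Job 1: 21→29, due 26, tardiness 3
Job 2: 29→31, due 27, tardiness 4
Sum = 0+4+3+4 = 11.
FIFO (arrival order): Job 1 Job 2 Job 3 Job 4.
Job 1: 0→8, due 26, tardiness 0
Job 2: 8→10, due 27, tardiness 0
Job 3: 10→20, due 17, tardiness 3
Job 4: 20→31, due 11, tardiness 20
Sum = 0+0+3+20 = 23.
SPT 23, EDD 11, FIFO 23 → minimum 11.

11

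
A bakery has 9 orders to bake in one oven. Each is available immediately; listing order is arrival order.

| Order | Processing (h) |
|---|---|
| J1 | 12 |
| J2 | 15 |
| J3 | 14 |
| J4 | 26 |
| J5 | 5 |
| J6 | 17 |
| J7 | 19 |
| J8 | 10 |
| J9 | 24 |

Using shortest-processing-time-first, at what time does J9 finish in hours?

116

SPT (increasing processing time): J5 J8 J1 J3 J2 J6 J7 J9 J4.
J5: 0→5
J8: 5→15
J1: 15→27
J3: 27→41
J2: 41→56
J6: 56→73
J7: 73→92
J9: 92→116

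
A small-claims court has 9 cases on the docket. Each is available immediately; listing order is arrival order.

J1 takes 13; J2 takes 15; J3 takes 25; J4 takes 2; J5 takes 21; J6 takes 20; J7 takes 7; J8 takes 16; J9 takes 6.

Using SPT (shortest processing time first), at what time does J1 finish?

SPT (increasing processing time): J4 J9 J7 J1 J2 J8 J6 J5 J3.
J4: 0→2
J9: 2→8
J7: 8→15
J1: 15→28

28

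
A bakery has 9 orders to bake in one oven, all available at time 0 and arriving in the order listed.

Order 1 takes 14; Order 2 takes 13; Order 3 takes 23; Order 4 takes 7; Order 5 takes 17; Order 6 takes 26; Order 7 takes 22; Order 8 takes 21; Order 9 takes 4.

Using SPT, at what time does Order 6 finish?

SPT (increasing processing time): Order 9 Order 4 Order 2 Order 1 Order 5 Order 8 Order 7 Order 3 Order 6.
Order 9: 0→4
Order 4: 4→11
Order 2: 11→24
Order 1: 24→38
Order 5: 38→55
Order 8: 55→76
Order 7: 76→98
Order 3: 98→121
Order 6: 121→147

147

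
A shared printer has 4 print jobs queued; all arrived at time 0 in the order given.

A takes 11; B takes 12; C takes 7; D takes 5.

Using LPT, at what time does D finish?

LPT (decreasing processing time): B A C D.
B: 0→12
A: 12→23
C: 23→30
D: 30→35

35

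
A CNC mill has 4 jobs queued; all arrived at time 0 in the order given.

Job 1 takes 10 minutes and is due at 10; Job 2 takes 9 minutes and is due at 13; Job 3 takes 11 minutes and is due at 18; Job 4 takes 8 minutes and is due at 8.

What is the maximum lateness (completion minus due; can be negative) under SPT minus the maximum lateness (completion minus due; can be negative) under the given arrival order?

-10

SPT (increasing processing time): Job 4 Job 2 Job 1 Job 3.
Job 4: 0→8, due 8, lateness 0
Job 2: 8→17, due 13, lateness 4
Job 1: 17→27, due 10, lateness 17
Job 3: 27→38, due 18, lateness 20
Maximum = 20.
FIFO (arrival order): Job 1 Job 2 Job 3 Job 4.
Job 1: 0→10, due 10, lateness 0
Job 2: 10→19, due 13, lateness 6
Job 3: 19→30, due 18, lateness 12
Job 4: 30→38, due 8, lateness 30
Maximum = 30.
Difference = 20 − 30 = -10.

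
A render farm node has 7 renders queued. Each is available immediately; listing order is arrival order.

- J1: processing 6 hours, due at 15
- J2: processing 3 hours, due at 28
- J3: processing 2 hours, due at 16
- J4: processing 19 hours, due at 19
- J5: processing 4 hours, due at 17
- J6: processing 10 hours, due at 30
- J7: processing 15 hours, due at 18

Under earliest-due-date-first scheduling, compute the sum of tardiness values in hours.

86

EDD (increasing due date): J1 J3 J5 J7 J4 J2 J6.
J1: 0→6, due 15, tardiness 0
J3: 6→8, due 16, tardiness 0
J5: 8→12, due 17, tardiness 0
J7: 12→27, due 18, tardiness 9
J4: 27→46, due 19, tardiness 27
J2: 46→49, due 28, tardiness 21
J6: 49→59, due 30, tardiness 29
Sum = 0+0+0+9+27+21+29 = 86.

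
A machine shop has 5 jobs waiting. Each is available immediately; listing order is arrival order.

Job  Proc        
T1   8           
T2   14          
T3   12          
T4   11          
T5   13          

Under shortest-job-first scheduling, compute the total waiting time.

102

SPT (increasing processing time): T1 T4 T3 T5 T2.
T1: waits 0, runs 0→8
T4: waits 8, runs 8→19
T3: waits 19, runs 19→31
T5: waits 31, runs 31→44
T2: waits 44, runs 44→58
Sum = 0+8+19+31+44 = 102.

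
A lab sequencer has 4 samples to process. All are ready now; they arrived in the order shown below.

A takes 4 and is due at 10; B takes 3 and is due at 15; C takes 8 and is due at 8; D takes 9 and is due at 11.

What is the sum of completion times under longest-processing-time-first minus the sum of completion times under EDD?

LPT (decreasing processing time): D C A B.
D: 0→9
C: 9→17
A: 17→21
B: 21→24
Sum = 9+17+21+24 = 71.
EDD (increasing due date): C A D B.
C: 0→8
A: 8→12
D: 12→21
B: 21→24
Sum = 8+12+21+24 = 65.
Difference = 71 − 65 = 6.

6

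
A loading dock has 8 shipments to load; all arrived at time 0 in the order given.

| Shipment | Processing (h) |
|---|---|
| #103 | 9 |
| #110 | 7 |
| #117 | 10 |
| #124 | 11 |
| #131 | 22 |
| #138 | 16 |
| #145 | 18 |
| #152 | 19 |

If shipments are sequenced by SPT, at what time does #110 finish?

7

SPT (increasing processing time): #110 #103 #117 #124 #138 #145 #152 #131.
#110: 0→7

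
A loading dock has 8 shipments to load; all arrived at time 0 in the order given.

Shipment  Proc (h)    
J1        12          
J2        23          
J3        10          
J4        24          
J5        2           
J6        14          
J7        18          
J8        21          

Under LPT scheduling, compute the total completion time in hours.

683

LPT (decreasing processing time): J4 J2 J8 J7 J6 J1 J3 J5.
J4: 0→24
J2: 24→47
J8: 47→68
J7: 68→86
J6: 86→100
J1: 100→112
J3: 112→122
J5: 122→124
Sum = 24+47+68+86+100+112+122+124 = 683.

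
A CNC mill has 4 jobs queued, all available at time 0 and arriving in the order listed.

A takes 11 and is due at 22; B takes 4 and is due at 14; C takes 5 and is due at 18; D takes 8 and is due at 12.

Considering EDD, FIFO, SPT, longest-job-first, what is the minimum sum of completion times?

EDD (increasing due date): D B C A.
D: 0→8
B: 8→12
C: 12→17
A: 17→28
Sum = 8+12+17+28 = 65.
FIFO (arrival order): A B C D.
A: 0→11
B: 11→15
C: 15→20
D: 20→28
Sum = 11+15+20+28 = 74.
SPT (increasing processing time): B C D A.
B: 0→4
C: 4→9
D: 9→17
A: 17→28
Sum = 4+9+17+28 = 58.
LPT (decreasing processing time): A D C B.
A: 0→11
D: 11→19
C: 19→24
B: 24→28
Sum = 11+19+24+28 = 82.
EDD 65, FIFO 74, SPT 58, LPT 82 → minimum 58.

58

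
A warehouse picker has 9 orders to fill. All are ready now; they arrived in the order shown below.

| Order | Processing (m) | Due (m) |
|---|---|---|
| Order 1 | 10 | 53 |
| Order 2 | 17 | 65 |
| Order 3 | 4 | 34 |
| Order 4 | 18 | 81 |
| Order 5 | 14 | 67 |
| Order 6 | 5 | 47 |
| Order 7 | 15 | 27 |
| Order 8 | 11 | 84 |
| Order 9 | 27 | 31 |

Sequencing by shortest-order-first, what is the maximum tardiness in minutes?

SPT (increasing processing time): Order 3 Order 6 Order 1 Order 8 Order 5 Order 7 Order 2 Order 4 Order 9.
Order 3: 0→4, due 34, tardiness 0
Order 6: 4→9, due 47, tardiness 0
Order 1: 9→19, due 53, tardiness 0
Order 8: 19→30, due 84, tardiness 0
Order 5: 30→44, due 67, tardiness 0
Order 7: 44→59, due 27, tardiness 32
Order 2: 59→76, due 65, tardiness 11
Order 4: 76→94, due 81, tardiness 13
Order 9: 94→121, due 31, tardiness 90
Maximum = 90.

90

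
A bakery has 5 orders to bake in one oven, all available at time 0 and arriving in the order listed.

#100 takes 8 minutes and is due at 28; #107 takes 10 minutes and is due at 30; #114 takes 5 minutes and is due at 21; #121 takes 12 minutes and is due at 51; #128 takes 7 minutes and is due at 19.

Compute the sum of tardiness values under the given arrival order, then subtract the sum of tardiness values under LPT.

FIFO (arrival order): #100 #107 #114 #121 #128.
#100: 0→8, due 28, tardiness 0
#107: 8→18, due 30, tardiness 0
#114: 18→23, due 21, tardiness 2
#121: 23→35, due 51, tardiness 0
#128: 35→42, due 19, tardiness 23
Sum = 0+0+2+0+23 = 25.
LPT (decreasing processing time): #121 #107 #100 #128 #114.
#121: 0→12, due 51, tardiness 0
#107: 12→22, due 30, tardiness 0
#100: 22→30, due 28, tardiness 2
#128: 30→37, due 19, tardiness 18
#114: 37→42, due 21, tardiness 21
Sum = 0+0+2+18+21 = 41.
Difference = 25 − 41 = -16.

-16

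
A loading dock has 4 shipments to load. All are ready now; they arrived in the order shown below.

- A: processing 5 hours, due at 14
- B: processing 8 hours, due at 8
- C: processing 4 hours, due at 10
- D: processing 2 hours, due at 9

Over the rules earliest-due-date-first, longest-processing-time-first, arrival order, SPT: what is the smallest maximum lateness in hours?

EDD (increasing due date): B D C A.
B: 0→8, due 8, lateness 0
D: 8→10, due 9, lateness 1
C: 10→14, due 10, lateness 4
A: 14→19, due 14, lateness 5
Maximum = 5.
LPT (decreasing processing time): B A C D.
B: 0→8, due 8, lateness 0
A: 8→13, due 14, lateness -1
C: 13→17, due 10, lateness 7
D: 17→19, due 9, lateness 10
Maximum = 10.
FIFO (arrival order): A B C D.
A: 0→5, due 14, lateness -9
B: 5→13, due 8, lateness 5
C: 13→17, due 10, lateness 7
D: 17→19, due 9, lateness 10
Maximum = 10.
SPT (increasing processing time): D C A B.
D: 0→2, due 9, lateness -7
C: 2→6, due 10, lateness -4
A: 6→11, due 14, lateness -3
B: 11→19, due 8, lateness 11
Maximum = 11.
EDD 5, LPT 10, FIFO 10, SPT 11 → minimum 5.

5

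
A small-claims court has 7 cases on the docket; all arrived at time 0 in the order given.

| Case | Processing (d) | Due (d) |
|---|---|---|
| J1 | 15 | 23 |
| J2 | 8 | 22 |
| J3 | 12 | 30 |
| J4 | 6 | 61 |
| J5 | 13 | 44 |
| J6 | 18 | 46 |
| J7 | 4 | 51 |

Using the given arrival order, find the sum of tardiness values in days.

67

FIFO (arrival order): J1 J2 J3 J4 J5 J6 J7.
J1: 0→15, due 23, tardiness 0
J2: 15→23, due 22, tardiness 1
J3: 23→35, due 30, tardiness 5
J4: 35→41, due 61, tardiness 0
J5: 41→54, due 44, tardiness 10
J6: 54→72, due 46, tardiness 26
J7: 72→76, due 51, tardiness 25
Sum = 0+1+5+0+10+26+25 = 67.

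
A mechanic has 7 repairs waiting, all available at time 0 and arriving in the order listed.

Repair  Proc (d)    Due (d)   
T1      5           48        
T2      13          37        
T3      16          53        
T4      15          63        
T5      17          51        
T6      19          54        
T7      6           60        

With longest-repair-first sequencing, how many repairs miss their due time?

4

LPT (decreasing processing time): T6 T5 T3 T4 T2 T7 T1.
T6: 0→19, due 54, tardiness 0
T5: 19→36, due 51, tardiness 0
T3: 36→52, due 53, tardiness 0
T4: 52→67, due 63, tardiness 4
T2: 67→80, due 37, tardiness 43
T7: 80→86, due 60, tardiness 26
T1: 86→91, due 48, tardiness 43
Late repairs: 4.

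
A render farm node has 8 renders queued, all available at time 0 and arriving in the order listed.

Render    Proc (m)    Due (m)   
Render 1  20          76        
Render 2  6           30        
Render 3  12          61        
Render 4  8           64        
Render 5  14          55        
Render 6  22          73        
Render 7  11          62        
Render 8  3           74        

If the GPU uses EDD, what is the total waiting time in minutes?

301

EDD (increasing due date): Render 2 Render 5 Render 3 Render 7 Render 4 Render 6 Render 8 Render 1.
Render 2: waits 0, runs 0→6
Render 5: waits 6, runs 6→20
Render 3: waits 20, runs 20→32
Render 7: waits 32, runs 32→43
Render 4: waits 43, runs 43→51
Render 6: waits 51, runs 51→73
Render 8: waits 73, runs 73→76
Render 1: waits 76, runs 76→96
Sum = 0+6+20+32+43+51+73+76 = 301.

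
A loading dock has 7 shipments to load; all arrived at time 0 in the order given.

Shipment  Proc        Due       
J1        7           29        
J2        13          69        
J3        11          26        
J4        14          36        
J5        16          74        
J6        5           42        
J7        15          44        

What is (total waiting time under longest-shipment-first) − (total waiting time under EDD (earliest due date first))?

LPT (decreasing processing time): J5 J7 J4 J2 J3 J1 J6.
J5: waits 0, runs 0→16
J7: waits 16, runs 16→31
J4: waits 31, runs 31→45
J2: waits 45, runs 45→58
J3: waits 58, runs 58→69
J1: waits 69, runs 69→76
J6: waits 76, runs 76→81
Sum = 0+16+31+45+58+69+76 = 295.
EDD (increasing due date): J3 J1 J4 J6 J7 J2 J5.
J3: waits 0, runs 0→11
J1: waits 11, runs 11→18
J4: waits 18, runs 18→32
J6: waits 32, runs 32→37
J7: waits 37, runs 37→52
J2: waits 52, runs 52→65
J5: waits 65, runs 65→81
Sum = 0+11+18+32+37+52+65 = 215.
Difference = 295 − 215 = 80.

80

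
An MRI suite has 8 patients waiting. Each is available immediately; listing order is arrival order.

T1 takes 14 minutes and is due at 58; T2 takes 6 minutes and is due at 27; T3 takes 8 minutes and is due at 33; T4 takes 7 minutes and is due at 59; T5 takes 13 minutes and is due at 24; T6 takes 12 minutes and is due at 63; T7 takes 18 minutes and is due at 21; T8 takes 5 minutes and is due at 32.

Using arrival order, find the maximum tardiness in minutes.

FIFO (arrival order): T1 T2 T3 T4 T5 T6 T7 T8.
T1: 0→14, due 58, tardiness 0
T2: 14→20, due 27, tardiness 0
T3: 20→28, due 33, tardiness 0
T4: 28→35, due 59, tardiness 0
T5: 35→48, due 24, tardiness 24
T6: 48→60, due 63, tardiness 0
T7: 60→78, due 21, tardiness 57
T8: 78→83, due 32, tardiness 51
Maximum = 57.

57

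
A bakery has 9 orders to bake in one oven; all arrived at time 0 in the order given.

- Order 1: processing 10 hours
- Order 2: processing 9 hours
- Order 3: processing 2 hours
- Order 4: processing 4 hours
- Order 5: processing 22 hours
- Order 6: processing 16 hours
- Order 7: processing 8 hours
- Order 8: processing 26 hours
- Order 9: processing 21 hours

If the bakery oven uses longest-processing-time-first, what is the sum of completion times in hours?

LPT (decreasing processing time): Order 8 Order 5 Order 9 Order 6 Order 1 Order 2 Order 7 Order 4 Order 3.
Order 8: 0→26
Order 5: 26→48
Order 9: 48→69
Order 6: 69→85
Order 1: 85→95
Order 2: 95→104
Order 7: 104→112
Order 4: 112→116
Order 3: 116→118
Sum = 26+48+69+85+95+104+112+116+118 = 773.

773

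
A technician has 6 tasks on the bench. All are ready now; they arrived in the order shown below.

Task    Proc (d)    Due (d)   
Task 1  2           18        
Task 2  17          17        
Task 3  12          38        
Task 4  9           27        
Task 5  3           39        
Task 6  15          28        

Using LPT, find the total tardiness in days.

LPT (decreasing processing time): Task 2 Task 6 Task 3 Task 4 Task 5 Task 1.
Task 2: 0→17, due 17, tardiness 0
Task 6: 17→32, due 28, tardiness 4
Task 3: 32→44, due 38, tardiness 6
Task 4: 44→53, due 27, tardiness 26
Task 5: 53→56, due 39, tardiness 17
Task 1: 56→58, due 18, tardiness 40
Sum = 0+4+6+26+17+40 = 93.

93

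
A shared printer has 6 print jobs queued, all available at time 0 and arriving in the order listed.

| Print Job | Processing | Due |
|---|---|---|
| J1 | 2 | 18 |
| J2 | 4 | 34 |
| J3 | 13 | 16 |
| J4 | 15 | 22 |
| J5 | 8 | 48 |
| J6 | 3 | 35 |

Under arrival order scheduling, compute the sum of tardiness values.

25

FIFO (arrival order): J1 J2 J3 J4 J5 J6.
J1: 0→2, due 18, tardiness 0
J2: 2→6, due 34, tardiness 0
J3: 6→19, due 16, tardiness 3
J4: 19→34, due 22, tardiness 12
J5: 34→42, due 48, tardiness 0
J6: 42→45, due 35, tardiness 10
Sum = 0+0+3+12+0+10 = 25.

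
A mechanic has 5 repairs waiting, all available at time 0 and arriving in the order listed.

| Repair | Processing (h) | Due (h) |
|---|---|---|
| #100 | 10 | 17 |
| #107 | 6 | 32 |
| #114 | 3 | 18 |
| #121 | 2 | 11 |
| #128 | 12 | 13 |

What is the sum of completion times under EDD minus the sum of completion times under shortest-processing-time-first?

28

EDD (increasing due date): #121 #128 #100 #114 #107.
#121: 0→2
#128: 2→14
#100: 14→24
#114: 24→27
#107: 27→33
Sum = 2+14+24+27+33 = 100.
SPT (increasing processing time): #121 #114 #107 #100 #128.
#121: 0→2
#114: 2→5
#107: 5→11
#100: 11→21
#128: 21→33
Sum = 2+5+11+21+33 = 72.
Difference = 100 − 72 = 28.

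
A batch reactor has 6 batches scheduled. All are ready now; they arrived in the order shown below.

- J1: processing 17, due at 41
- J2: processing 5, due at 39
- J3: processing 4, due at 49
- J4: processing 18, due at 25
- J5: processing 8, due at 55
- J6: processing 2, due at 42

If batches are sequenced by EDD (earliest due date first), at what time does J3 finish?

EDD (increasing due date): J4 J2 J1 J6 J3 J5.
J4: 0→18
J2: 18→23
J1: 23→40
J6: 40→42
J3: 42→46

46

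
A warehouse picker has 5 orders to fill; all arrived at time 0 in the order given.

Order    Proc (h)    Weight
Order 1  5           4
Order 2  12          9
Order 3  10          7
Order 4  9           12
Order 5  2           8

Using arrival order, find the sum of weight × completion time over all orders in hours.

1098

FIFO (arrival order): Order 1 Order 2 Order 3 Order 4 Order 5.
Order 1: finishes 5, weight 4, w·C = 20
Order 2: finishes 17, weight 9, w·C = 153
Order 3: finishes 27, weight 7, w·C = 189
Order 4: finishes 36, weight 12, w·C = 432
Order 5: finishes 38, weight 8, w·C = 304
Sum = 20+153+189+432+304 = 1098.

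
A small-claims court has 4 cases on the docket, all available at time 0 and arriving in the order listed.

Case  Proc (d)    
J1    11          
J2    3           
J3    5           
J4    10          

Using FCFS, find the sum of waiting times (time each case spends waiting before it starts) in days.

FIFO (arrival order): J1 J2 J3 J4.
J1: waits 0, runs 0→11
J2: waits 11, runs 11→14
J3: waits 14, runs 14→19
J4: waits 19, runs 19→29
Sum = 0+11+14+19 = 44.

44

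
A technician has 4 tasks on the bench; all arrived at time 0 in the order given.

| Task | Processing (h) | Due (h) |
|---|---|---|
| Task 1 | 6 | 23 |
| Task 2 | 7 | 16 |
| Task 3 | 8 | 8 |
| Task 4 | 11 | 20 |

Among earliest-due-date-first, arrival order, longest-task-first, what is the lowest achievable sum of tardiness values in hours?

EDD (increasing due date): Task 3 Task 2 Task 4 Task 1.
Task 3: 0→8, due 8, tardiness 0
Task 2: 8→15, due 16, tardiness 0
Task 4: 15→26, due 20, tardiness 6
Task 1: 26→32, due 23, tardiness 9
Sum = 0+0+6+9 = 15.
FIFO (arrival order): Task 1 Task 2 Task 3 Task 4.
Task 1: 0→6, due 23, tardiness 0
Task 2: 6→13, due 16, tardiness 0
Task 3: 13→21, due 8, tardiness 13
Task 4: 21→32, due 20, tardiness 12
Sum = 0+0+13+12 = 25.
LPT (decreasing processing time): Task 4 Task 3 Task 2 Task 1.
Task 4: 0→11, due 20, tardiness 0
Task 3: 11→19, due 8, tardiness 11
Task 2: 19→26, due 16, tardiness 10
Task 1: 26→32, due 23, tardiness 9
Sum = 0+11+10+9 = 30.
EDD 15, FIFO 25, LPT 30 → minimum 15.

15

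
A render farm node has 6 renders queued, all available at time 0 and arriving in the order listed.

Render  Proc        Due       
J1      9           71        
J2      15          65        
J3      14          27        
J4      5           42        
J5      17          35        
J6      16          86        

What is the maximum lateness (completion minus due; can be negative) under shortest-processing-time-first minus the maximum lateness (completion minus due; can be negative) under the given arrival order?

SPT (increasing processing time): J4 J1 J3 J2 J6 J5.
J4: 0→5, due 42, lateness -37
J1: 5→14, due 71, lateness -57
J3: 14→28, due 27, lateness 1
J2: 28→43, due 65, lateness -22
J6: 43→59, due 86, lateness -27
J5: 59→76, due 35, lateness 41
Maximum = 41.
FIFO (arrival order): J1 J2 J3 J4 J5 J6.
J1: 0→9, due 71, lateness -62
J2: 9→24, due 65, lateness -41
J3: 24→38, due 27, lateness 11
J4: 38→43, due 42, lateness 1
J5: 43→60, due 35, lateness 25
J6: 60→76, due 86, lateness -10
Maximum = 25.
Difference = 41 − 25 = 16.

16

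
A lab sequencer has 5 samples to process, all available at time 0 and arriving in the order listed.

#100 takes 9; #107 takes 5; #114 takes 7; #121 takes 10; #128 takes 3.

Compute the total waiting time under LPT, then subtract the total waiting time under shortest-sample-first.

LPT (decreasing processing time): #121 #100 #114 #107 #128.
#121: waits 0, runs 0→10
#100: waits 10, runs 10→19
#114: waits 19, runs 19→26
#107: waits 26, runs 26→31
#128: waits 31, runs 31→34
Sum = 0+10+19+26+31 = 86.
SPT (increasing processing time): #128 #107 #114 #100 #121.
#128: waits 0, runs 0→3
#107: waits 3, runs 3→8
#114: waits 8, runs 8→15
#100: waits 15, runs 15→24
#121: waits 24, runs 24→34
Sum = 0+3+8+15+24 = 50.
Difference = 86 − 50 = 36.

36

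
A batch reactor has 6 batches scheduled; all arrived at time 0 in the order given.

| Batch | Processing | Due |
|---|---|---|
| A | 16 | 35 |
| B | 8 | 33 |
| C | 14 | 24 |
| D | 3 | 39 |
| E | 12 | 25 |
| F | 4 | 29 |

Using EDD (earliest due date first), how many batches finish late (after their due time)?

5

EDD (increasing due date): C E F B A D.
C: 0→14, due 24, tardiness 0
E: 14→26, due 25, tardiness 1
F: 26→30, due 29, tardiness 1
B: 30→38, due 33, tardiness 5
A: 38→54, due 35, tardiness 19
D: 54→57, due 39, tardiness 18
Late batches: 5.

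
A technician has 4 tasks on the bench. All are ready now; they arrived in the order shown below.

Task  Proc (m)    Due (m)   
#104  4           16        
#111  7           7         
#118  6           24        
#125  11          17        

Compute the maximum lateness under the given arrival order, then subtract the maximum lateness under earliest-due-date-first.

6

FIFO (arrival order): #104 #111 #118 #125.
#104: 0→4, due 16, lateness -12
#111: 4→11, due 7, lateness 4
#118: 11→17, due 24, lateness -7
#125: 17→28, due 17, lateness 11
Maximum = 11.
EDD (increasing due date): #111 #104 #125 #118.
#111: 0→7, due 7, lateness 0
#104: 7→11, due 16, lateness -5
#125: 11→22, due 17, lateness 5
#118: 22→28, due 24, lateness 4
Maximum = 5.
Difference = 11 − 5 = 6.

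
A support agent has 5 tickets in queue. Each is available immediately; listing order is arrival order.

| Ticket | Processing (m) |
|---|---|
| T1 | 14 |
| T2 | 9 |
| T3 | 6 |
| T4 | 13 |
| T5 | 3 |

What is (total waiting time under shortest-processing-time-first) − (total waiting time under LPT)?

-58

SPT (increasing processing time): T5 T3 T2 T4 T1.
T5: waits 0, runs 0→3
T3: waits 3, runs 3→9
T2: waits 9, runs 9→18
T4: waits 18, runs 18→31
T1: waits 31, runs 31→45
Sum = 0+3+9+18+31 = 61.
LPT (decreasing processing time): T1 T4 T2 T3 T5.
T1: waits 0, runs 0→14
T4: waits 14, runs 14→27
T2: waits 27, runs 27→36
T3: waits 36, runs 36→42
T5: waits 42, runs 42→45
Sum = 0+14+27+36+42 = 119.
Difference = 61 − 119 = -58.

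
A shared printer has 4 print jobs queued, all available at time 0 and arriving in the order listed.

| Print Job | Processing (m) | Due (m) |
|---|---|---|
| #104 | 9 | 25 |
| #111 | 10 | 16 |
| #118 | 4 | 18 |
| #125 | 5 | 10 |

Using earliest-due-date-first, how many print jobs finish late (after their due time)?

2

EDD (increasing due date): #125 #111 #118 #104.
#125: 0→5, due 10, tardiness 0
#111: 5→15, due 16, tardiness 0
#118: 15→19, due 18, tardiness 1
#104: 19→28, due 25, tardiness 3
Late print jobs: 2.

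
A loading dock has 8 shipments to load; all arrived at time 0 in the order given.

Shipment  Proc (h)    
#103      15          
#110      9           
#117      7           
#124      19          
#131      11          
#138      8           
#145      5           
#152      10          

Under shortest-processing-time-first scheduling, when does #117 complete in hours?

SPT (increasing processing time): #145 #117 #138 #110 #152 #131 #103 #124.
#145: 0→5
#117: 5→12

12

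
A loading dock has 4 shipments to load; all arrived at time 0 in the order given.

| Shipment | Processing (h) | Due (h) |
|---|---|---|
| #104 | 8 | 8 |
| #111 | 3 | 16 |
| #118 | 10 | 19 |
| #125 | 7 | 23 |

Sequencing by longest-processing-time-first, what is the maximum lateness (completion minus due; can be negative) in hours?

LPT (decreasing processing time): #118 #104 #125 #111.
#118: 0→10, due 19, lateness -9
#104: 10→18, due 8, lateness 10
#125: 18→25, due 23, lateness 2
#111: 25→28, due 16, lateness 12
Maximum = 12.

12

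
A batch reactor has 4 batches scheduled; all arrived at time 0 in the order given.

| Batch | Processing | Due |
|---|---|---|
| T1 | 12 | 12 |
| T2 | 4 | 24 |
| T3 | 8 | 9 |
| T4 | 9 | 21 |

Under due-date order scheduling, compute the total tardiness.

25

EDD (increasing due date): T3 T1 T4 T2.
T3: 0→8, due 9, tardiness 0
T1: 8→20, due 12, tardiness 8
T4: 20→29, due 21, tardiness 8
T2: 29→33, due 24, tardiness 9
Sum = 0+8+8+9 = 25.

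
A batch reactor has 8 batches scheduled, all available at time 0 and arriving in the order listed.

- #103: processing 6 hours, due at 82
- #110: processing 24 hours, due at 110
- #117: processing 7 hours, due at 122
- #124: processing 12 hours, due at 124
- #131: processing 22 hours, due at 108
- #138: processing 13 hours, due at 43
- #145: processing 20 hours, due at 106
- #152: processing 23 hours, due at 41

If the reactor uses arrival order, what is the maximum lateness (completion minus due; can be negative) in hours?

FIFO (arrival order): #103 #110 #117 #124 #131 #138 #145 #152.
#103: 0→6, due 82, lateness -76
#110: 6→30, due 110, lateness -80
#117: 30→37, due 122, lateness -85
#124: 37→49, due 124, lateness -75
#131: 49→71, due 108, lateness -37
#138: 71→84, due 43, lateness 41
#145: 84→104, due 106, lateness -2
#152: 104→127, due 41, lateness 86
Maximum = 86.

86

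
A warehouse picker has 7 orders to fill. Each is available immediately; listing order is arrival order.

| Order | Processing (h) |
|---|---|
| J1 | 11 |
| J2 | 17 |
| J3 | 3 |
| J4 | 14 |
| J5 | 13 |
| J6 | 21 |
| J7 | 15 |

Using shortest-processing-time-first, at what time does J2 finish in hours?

73

SPT (increasing processing time): J3 J1 J5 J4 J7 J2 J6.
J3: 0→3
J1: 3→14
J5: 14→27
J4: 27→41
J7: 41→56
J2: 56→73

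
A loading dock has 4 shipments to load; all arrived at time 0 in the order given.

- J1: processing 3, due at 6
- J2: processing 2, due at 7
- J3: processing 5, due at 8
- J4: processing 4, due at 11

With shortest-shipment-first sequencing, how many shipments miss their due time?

SPT (increasing processing time): J2 J1 J4 J3.
J2: 0→2, due 7, tardiness 0
J1: 2→5, due 6, tardiness 0
J4: 5→9, due 11, tardiness 0
J3: 9→14, due 8, tardiness 6
Late shipments: 1.

1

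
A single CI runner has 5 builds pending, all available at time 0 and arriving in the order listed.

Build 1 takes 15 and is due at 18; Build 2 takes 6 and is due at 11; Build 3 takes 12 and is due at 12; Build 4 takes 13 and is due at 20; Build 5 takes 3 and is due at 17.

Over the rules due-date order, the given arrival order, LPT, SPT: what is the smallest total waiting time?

EDD (increasing due date): Build 2 Build 3 Build 5 Build 1 Build 4.
Build 2: waits 0, runs 0→6
Build 3: waits 6, runs 6→18
Build 5: waits 18, runs 18→21
Build 1: waits 21, runs 21→36
Build 4: waits 36, runs 36→49
Sum = 0+6+18+21+36 = 81.
FIFO (arrival order): Build 1 Build 2 Build 3 Build 4 Build 5.
Build 1: waits 0, runs 0→15
Build 2: waits 15, runs 15→21
Build 3: waits 21, runs 21→33
Build 4: waits 33, runs 33→46
Build 5: waits 46, runs 46→49
Sum = 0+15+21+33+46 = 115.
LPT (decreasing processing time): Build 1 Build 4 Build 3 Build 2 Build 5.
Build 1: waits 0, runs 0→15
Build 4: waits 15, runs 15→28
Build 3: waits 28, runs 28→40
Build 2: waits 40, runs 40→46
Build 5: waits 46, runs 46→49
Sum = 0+15+28+40+46 = 129.
SPT (increasing processing time): Build 5 Build 2 Build 3 Build 4 Build 1.
Build 5: waits 0, runs 0→3
Build 2: waits 3, runs 3→9
Build 3: waits 9, runs 9→21
Build 4: waits 21, runs 21→34
Build 1: waits 34, runs 34→49
Sum = 0+3+9+21+34 = 67.
EDD 81, FIFO 115, LPT 129, SPT 67 → minimum 67.

67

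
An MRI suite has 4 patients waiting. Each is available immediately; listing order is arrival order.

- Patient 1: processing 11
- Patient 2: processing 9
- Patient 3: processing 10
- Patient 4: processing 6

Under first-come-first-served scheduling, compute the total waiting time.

61

FIFO (arrival order): Patient 1 Patient 2 Patient 3 Patient 4.
Patient 1: waits 0, runs 0→11
Patient 2: waits 11, runs 11→20
Patient 3: waits 20, runs 20→30
Patient 4: waits 30, runs 30→36
Sum = 0+11+20+30 = 61.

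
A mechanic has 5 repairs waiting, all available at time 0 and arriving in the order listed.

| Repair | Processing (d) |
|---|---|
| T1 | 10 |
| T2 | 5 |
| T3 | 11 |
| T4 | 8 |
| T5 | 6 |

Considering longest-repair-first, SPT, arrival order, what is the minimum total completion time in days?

104

LPT (decreasing processing time): T3 T1 T4 T5 T2.
T3: 0→11
T1: 11→21
T4: 21→29
T5: 29→35
T2: 35→40
Sum = 11+21+29+35+40 = 136.
SPT (increasing processing time): T2 T5 T4 T1 T3.
T2: 0→5
T5: 5→11
T4: 11→19
T1: 19→29
T3: 29→40
Sum = 5+11+19+29+40 = 104.
FIFO (arrival order): T1 T2 T3 T4 T5.
T1: 0→10
T2: 10→15
T3: 15→26
T4: 26→34
T5: 34→40
Sum = 10+15+26+34+40 = 125.
LPT 136, SPT 104, FIFO 125 → minimum 104.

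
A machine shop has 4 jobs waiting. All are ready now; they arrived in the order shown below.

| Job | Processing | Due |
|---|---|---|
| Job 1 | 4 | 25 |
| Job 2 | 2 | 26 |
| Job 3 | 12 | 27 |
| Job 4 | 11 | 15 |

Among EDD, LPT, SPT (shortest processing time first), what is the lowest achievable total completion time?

54

EDD (increasing due date): Job 4 Job 1 Job 2 Job 3.
Job 4: 0→11
Job 1: 11→15
Job 2: 15→17
Job 3: 17→29
Sum = 11+15+17+29 = 72.
LPT (decreasing processing time): Job 3 Job 4 Job 1 Job 2.
Job 3: 0→12
Job 4: 12→23
Job 1: 23→27
Job 2: 27→29
Sum = 12+23+27+29 = 91.
SPT (increasing processing time): Job 2 Job 1 Job 4 Job 3.
Job 2: 0→2
Job 1: 2→6
Job 4: 6→17
Job 3: 17→29
Sum = 2+6+17+29 = 54.
EDD 72, LPT 91, SPT 54 → minimum 54.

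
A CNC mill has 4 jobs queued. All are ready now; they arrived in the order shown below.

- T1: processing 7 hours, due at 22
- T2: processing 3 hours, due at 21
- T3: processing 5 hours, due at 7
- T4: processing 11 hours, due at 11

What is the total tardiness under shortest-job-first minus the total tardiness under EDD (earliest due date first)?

SPT (increasing processing time): T2 T3 T1 T4.
T2: 0→3, due 21, tardiness 0
T3: 3→8, due 7, tardiness 1
T1: 8→15, due 22, tardiness 0
T4: 15→26, due 11, tardiness 15
Sum = 0+1+0+15 = 16.
EDD (increasing due date): T3 T4 T2 T1.
T3: 0→5, due 7, tardiness 0
T4: 5→16, due 11, tardiness 5
T2: 16→19, due 21, tardiness 0
T1: 19→26, due 22, tardiness 4
Sum = 0+5+0+4 = 9.
Difference = 16 − 9 = 7.

7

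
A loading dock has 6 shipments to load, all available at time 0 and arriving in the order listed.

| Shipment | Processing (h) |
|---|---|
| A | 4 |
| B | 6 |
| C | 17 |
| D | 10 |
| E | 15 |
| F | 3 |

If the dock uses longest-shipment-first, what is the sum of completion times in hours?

246

LPT (decreasing processing time): C E D B A F.
C: 0→17
E: 17→32
D: 32→42
B: 42→48
A: 48→52
F: 52→55
Sum = 17+32+42+48+52+55 = 246.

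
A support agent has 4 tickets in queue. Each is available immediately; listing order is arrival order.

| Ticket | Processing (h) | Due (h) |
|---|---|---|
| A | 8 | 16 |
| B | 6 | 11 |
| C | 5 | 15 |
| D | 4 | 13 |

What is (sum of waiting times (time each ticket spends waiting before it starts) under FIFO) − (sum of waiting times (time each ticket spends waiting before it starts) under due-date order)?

10

FIFO (arrival order): A B C D.
A: waits 0, runs 0→8
B: waits 8, runs 8→14
C: waits 14, runs 14→19
D: waits 19, runs 19→23
Sum = 0+8+14+19 = 41.
EDD (increasing due date): B D C A.
B: waits 0, runs 0→6
D: waits 6, runs 6→10
C: waits 10, runs 10→15
A: waits 15, runs 15→23
Sum = 0+6+10+15 = 31.
Difference = 41 − 31 = 10.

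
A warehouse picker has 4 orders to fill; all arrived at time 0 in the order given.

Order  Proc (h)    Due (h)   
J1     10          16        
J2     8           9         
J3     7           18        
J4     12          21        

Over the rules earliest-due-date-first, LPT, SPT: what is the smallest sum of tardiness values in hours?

25

EDD (increasing due date): J2 J1 J3 J4.
J2: 0→8, due 9, tardiness 0
J1: 8→18, due 16, tardiness 2
J3: 18→25, due 18, tardiness 7
J4: 25→37, due 21, tardiness 16
Sum = 0+2+7+16 = 25.
LPT (decreasing processing time): J4 J1 J2 J3.
J4: 0→12, due 21, tardiness 0
J1: 12→22, due 16, tardiness 6
J2: 22→30, due 9, tardiness 21
J3: 30→37, due 18, tardiness 19
Sum = 0+6+21+19 = 46.
SPT (increasing processing time): J3 J2 J1 J4.
J3: 0→7, due 18, tardiness 0
J2: 7→15, due 9, tardiness 6
J1: 15→25, due 16, tardiness 9
J4: 25→37, due 21, tardiness 16
Sum = 0+6+9+16 = 31.
EDD 25, LPT 46, SPT 31 → minimum 25.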